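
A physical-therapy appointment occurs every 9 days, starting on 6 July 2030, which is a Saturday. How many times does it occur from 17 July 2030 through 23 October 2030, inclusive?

Occurrences land 9·i days after 6 July 2030 for i = 0, 1, 2, …
17 July 2030 is 11 days after the start; 11 ÷ 9 = 1 remainder 2; since the remainder is 2, round up to i = 2. First occurrence in the window: #3 on 24 July 2030 (2×9 = 18 days in).
23 October 2030 is 109 days after the start; 109 ÷ 9 = 12 remainder 1. Last occurrence in the window: #13 on 22 October 2030.
Occurrences #3 through #13: 11 in total.

11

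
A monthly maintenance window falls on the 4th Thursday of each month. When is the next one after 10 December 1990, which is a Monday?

27 December 1990

December 1990 starts on a Saturday; its first Thursday is the 6th, so the 4th Thursday is the 27th — 27 December 1990.
27 December 1990 is after 10 December 1990, so that is the next one.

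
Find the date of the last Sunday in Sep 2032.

Sep 26, 2032

The first Sunday of Sep 2032 is Sep 5.
Sep 2032 has 30 days. Adding weeks: 5, 12, 19, 26 — the last one ≤ 30 is the 26th.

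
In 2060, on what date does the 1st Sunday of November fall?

7 November 2060

The first Sunday of November 2060 is November 7.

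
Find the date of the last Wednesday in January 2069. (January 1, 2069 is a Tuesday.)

January 2069 begins on a Tuesday, so the first Wednesday is January 2 (1 day later).
January 2069 has 31 days. Adding weeks: 2, 9, 16, 23, 30 — the last one ≤ 31 is the 30th.

January 30, 2069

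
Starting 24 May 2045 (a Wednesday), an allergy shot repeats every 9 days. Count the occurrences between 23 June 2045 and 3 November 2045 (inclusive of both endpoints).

15

Occurrences land 9·i days after 24 May 2045 for i = 0, 1, 2, …
23 June 2045 is 30 days after the start; 30 ÷ 9 = 3 remainder 3; since the remainder is 3, round up to i = 4. First occurrence in the window: #5 on 29 June 2045 (4×9 = 36 days in).
3 November 2045 is 163 days after the start; 163 ÷ 9 = 18 remainder 1. Last occurrence in the window: #19 on 2 November 2045.
Occurrences #5 through #19: 15 in total.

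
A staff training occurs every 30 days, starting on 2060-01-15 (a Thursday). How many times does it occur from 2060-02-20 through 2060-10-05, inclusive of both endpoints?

Occurrences land 30·i days after 2060-01-15 for i = 0, 1, 2, …
2060-02-20 is 36 days after the start; 36 ÷ 30 = 1 remainder 6; since the remainder is 6, round up to i = 2. First occurrence in the window: #3 on 2060-03-15 (2×30 = 60 days in).
2060-10-05 is 264 days after the start; 264 ÷ 30 = 8 remainder 24. Last occurrence in the window: #9 on 2060-09-11.
Occurrences #3 through #9: 7 in total.

7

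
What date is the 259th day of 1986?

Sep 16, 1986

Jan has 31 days (259 − 31 = 228 remain).
Feb has 28 days (228 − 28 = 200 remain).
Mar has 31 days (200 − 31 = 169 remain).
Apr has 30 days (169 − 30 = 139 remain).
May has 31 days (139 − 31 = 108 remain).
Jun has 30 days (108 − 30 = 78 remain).
Jul has 31 days (78 − 31 = 47 remain).
Aug has 31 days (47 − 31 = 16 remain).
16 into Sep → Sep 16.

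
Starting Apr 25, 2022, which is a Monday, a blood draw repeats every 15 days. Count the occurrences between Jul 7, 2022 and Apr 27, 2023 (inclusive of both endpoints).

Occurrences land 15·i days after Apr 25, 2022 for i = 0, 1, 2, …
Jul 7, 2022 is 73 days after the start; 73 ÷ 15 = 4 remainder 13; since the remainder is 13, round up to i = 5. First occurrence in the window: #6 on Jul 9, 2022 (5×15 = 75 days in).
Apr 27, 2023 is 367 days after the start; 367 ÷ 15 = 24 remainder 7. Last occurrence in the window: #25 on Apr 20, 2023.
Occurrences #6 through #25: 20 in total.

20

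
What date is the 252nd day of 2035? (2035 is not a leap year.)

January has 31 days (252 − 31 = 221 remain).
February has 28 days (221 − 28 = 193 remain).
March has 31 days (193 − 31 = 162 remain).
April has 30 days (162 − 30 = 132 remain).
May has 31 days (132 − 31 = 101 remain).
June has 30 days (101 − 30 = 71 remain).
July has 31 days (71 − 31 = 40 remain).
August has 31 days (40 − 31 = 9 remain).
9 into September → September 9.

September 9, 2035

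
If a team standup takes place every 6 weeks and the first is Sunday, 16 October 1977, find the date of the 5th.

2 April 1978

The 5th occurrence is 4 intervals after the first: 4 × 42 = 168 days after 16 October 1977.
October has 31 days — 15 days to the end of October leaves 153.
November has 30 days (123 left).
December has 31 days (92 left).
January has 31 days (61 left).
February has 28 days (33 left).
March has 31 days (2 left).
2 days into April → 2 April 1978.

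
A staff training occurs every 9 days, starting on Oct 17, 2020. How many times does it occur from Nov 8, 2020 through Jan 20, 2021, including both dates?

8

Occurrences land 9·i days after Oct 17, 2020 for i = 0, 1, 2, …
Nov 8, 2020 is 22 days after the start; 22 ÷ 9 = 2 remainder 4; since the remainder is 4, round up to i = 3. First occurrence in the window: #4 on Nov 13, 2020 (3×9 = 27 days in).
Jan 20, 2021 is 95 days after the start; 95 ÷ 9 = 10 remainder 5. Last occurrence in the window: #11 on Jan 15, 2021.
Occurrences #4 through #11: 8 in total.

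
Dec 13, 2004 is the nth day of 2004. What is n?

348

Days in months before Dec: 31 + 29 + 31 + 30 + 31 + 30 + 31 + 31 + 30 + 31 + 30 = 335.
Plus 13 days into Dec → day 348.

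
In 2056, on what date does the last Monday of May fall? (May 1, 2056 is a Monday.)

2056-05-29

May 2056 begins on a Monday, so the first Monday is May 1.
May 2056 has 31 days. Adding weeks: 1, 8, 15, 22, 29 — the last one ≤ 31 is the 29th.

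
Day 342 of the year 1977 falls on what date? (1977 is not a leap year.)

1977-12-08

January has 31 days (342 − 31 = 311 remain).
February has 28 days (311 − 28 = 283 remain).
March has 31 days (283 − 31 = 252 remain).
April has 30 days (252 − 30 = 222 remain).
May has 31 days (222 − 31 = 191 remain).
June has 30 days (191 − 30 = 161 remain).
July has 31 days (161 − 31 = 130 remain).
August has 31 days (130 − 31 = 99 remain).
September has 30 days (99 − 30 = 69 remain).
October has 31 days (69 − 31 = 38 remain).
November has 30 days (38 − 30 = 8 remain).
8 into December → December 8.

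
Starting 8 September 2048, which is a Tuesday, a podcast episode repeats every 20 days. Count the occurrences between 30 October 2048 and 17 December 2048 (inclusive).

Occurrences land 20·i days after 8 September 2048 for i = 0, 1, 2, …
30 October 2048 is 52 days after the start; 52 ÷ 20 = 2 remainder 12; since the remainder is 12, round up to i = 3. First occurrence in the window: #4 on 7 November 2048 (3×20 = 60 days in).
17 December 2048 is 100 days after the start; 100 ÷ 20 = 5 remainder 0. Last occurrence in the window: #6 on 17 December 2048.
Occurrences #4 through #6: 3 in total.

3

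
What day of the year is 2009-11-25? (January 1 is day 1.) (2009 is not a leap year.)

Days in months before November: 31 + 28 + 31 + 30 + 31 + 30 + 31 + 31 + 30 + 31 = 304.
Plus 25 days into November → day 329.

329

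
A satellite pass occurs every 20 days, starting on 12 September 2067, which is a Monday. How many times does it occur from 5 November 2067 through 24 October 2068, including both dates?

Occurrences land 20·i days after 12 September 2067 for i = 0, 1, 2, …
5 November 2067 is 54 days after the start; 54 ÷ 20 = 2 remainder 14; since the remainder is 14, round up to i = 3. First occurrence in the window: #4 on 11 November 2067 (3×20 = 60 days in).
24 October 2068 is 408 days after the start; 408 ÷ 20 = 20 remainder 8. Last occurrence in the window: #21 on 16 October 2068.
Occurrences #4 through #21: 18 in total.

18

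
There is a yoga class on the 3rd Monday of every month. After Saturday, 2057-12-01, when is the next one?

December 2057 starts on a Saturday; its first Monday is the 3rd, so the 3rd Monday is the 17th — 2057-12-17.
2057-12-17 is after 2057-12-01, so that is the next one.

2057-12-17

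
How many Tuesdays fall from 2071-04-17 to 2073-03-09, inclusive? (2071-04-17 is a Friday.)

2071-04-17 is a Friday; the first Tuesday on or after it is 2071-04-21 (4 days later).
From 2071-04-21 to 2073-03-09: 254 + 366 + 68 = 688 days (rest of 2071, 2072, to 2073-03-09 in 2073).
688 ÷ 7 = 98 full weeks with remainder 2, so 98 more Tuesdays after the first → 99.

99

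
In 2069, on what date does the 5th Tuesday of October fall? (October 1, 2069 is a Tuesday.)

October 2069 begins on a Tuesday, so the first Tuesday is October 1.
The 5th Tuesday is 4 weeks later: 1 + 28 = 29.

October 29, 2069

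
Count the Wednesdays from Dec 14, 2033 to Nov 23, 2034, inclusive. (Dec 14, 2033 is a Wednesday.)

Dec 14, 2033 is a Wednesday; the first Wednesday on or after it is Dec 14, 2033.
From Dec 14, 2033 to Nov 23, 2034: 17 + 327 = 344 days (rest of 2033, to Nov 23, 2034 in 2034).
344 ÷ 7 = 49 full weeks with remainder 1, so 49 more Wednesdays after the first → 50.

50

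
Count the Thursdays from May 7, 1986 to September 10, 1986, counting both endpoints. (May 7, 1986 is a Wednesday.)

May 7, 1986 is a Wednesday; the first Thursday on or after it is May 8, 1986 (1 day later).
From May 8, 1986 to September 10, 1986: 23 + 30 + 31 + 31 + 10 = 125 days (rest of May, June, July, August, September).
125 ÷ 7 = 17 full weeks with remainder 6, so 17 more Thursdays after the first → 18.

18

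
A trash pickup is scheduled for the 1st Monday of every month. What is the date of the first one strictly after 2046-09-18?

September 2046 starts on a Saturday, so its 1st Monday is 2046-09-03 (2 days in).
That is not after 2046-09-18, so look at October 2046.
October 2046 starts on a Monday, so its 1st Monday is 2046-10-01.

2046-10-01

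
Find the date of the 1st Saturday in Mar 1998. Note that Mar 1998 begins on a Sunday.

Mar 7, 1998

Mar 1998 begins on a Sunday, so the first Saturday is Mar 7 (6 days later).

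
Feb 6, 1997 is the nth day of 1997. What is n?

37

Days in months before Feb: 31 = 31.
Plus 6 days into Feb → day 37.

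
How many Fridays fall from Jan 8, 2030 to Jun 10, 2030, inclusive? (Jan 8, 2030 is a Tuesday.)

22

Jan 8, 2030 is a Tuesday; the first Friday on or after it is Jan 11, 2030 (3 days later).
From Jan 11, 2030 to Jun 10, 2030: 20 + 28 + 31 + 30 + 31 + 10 = 150 days (rest of Jan, Feb, Mar, Apr, May, Jun).
150 ÷ 7 = 21 full weeks with remainder 3, so 21 more Fridays after the first → 22.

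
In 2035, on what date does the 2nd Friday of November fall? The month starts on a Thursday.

November 9, 2035

November 2035 begins on a Thursday, so the first Friday is November 2 (1 day later).
The 2nd Friday is 1 weeks later: 2 + 7 = 9.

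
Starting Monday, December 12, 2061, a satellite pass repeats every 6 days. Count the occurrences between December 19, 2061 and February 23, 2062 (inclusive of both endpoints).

11

Occurrences land 6·i days after December 12, 2061 for i = 0, 1, 2, …
December 19, 2061 is 7 days after the start; 7 ÷ 6 = 1 remainder 1; since the remainder is 1, round up to i = 2. First occurrence in the window: #3 on December 24, 2061 (2×6 = 12 days in).
February 23, 2062 is 73 days after the start; 73 ÷ 6 = 12 remainder 1. Last occurrence in the window: #13 on February 22, 2062.
Occurrences #3 through #13: 11 in total.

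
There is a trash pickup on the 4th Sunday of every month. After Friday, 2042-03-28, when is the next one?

March 2042 starts on a Saturday; its first Sunday is the 2nd, so the 4th Sunday is the 23rd — 2042-03-23.
That is not after 2042-03-28, so look at April 2042.
April 2042 starts on a Tuesday; its first Sunday is the 6th, so the 4th Sunday is the 27th — 2042-04-27.

2042-04-27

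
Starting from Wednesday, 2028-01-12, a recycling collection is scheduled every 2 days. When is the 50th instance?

The 50th occurrence is 49 intervals after the first: 49 × 2 = 98 days after 2028-01-12.
January has 31 days — 19 days to the end of January leaves 79.
February has 29 days (50 left).
March has 31 days (19 left).
19 days into April → 2028-04-19.

2028-04-19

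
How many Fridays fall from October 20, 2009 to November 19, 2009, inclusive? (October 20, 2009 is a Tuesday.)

4

October 20, 2009 is a Tuesday; the first Friday on or after it is October 23, 2009 (3 days later).
From October 23, 2009 to November 19, 2009: 8 + 19 = 27 days (rest of October, November).
27 ÷ 7 = 3 full weeks with remainder 6, so 3 more Fridays after the first → 4.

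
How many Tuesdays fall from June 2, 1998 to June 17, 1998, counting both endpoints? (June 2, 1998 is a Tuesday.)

3

June 2, 1998 is a Tuesday; the first Tuesday on or after it is June 2, 1998.
From June 2, 1998 to June 17, 1998 is 17 − 2 = 15 days.
15 ÷ 7 = 2 full weeks with remainder 1, so 2 more Tuesdays after the first → 3.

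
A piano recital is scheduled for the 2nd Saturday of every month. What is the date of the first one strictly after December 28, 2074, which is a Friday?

January 12, 2075

December 2074 starts on a Saturday; its first Saturday is the 1st, so the 2nd Saturday is the 8th — December 8, 2074.
That is not after December 28, 2074, so look at January 2075.
January 2075 starts on a Tuesday; its first Saturday is the 5th, so the 2nd Saturday is the 12th — January 12, 2075.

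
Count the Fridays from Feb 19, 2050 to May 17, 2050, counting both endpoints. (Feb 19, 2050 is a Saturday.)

12

Feb 19, 2050 is a Saturday; the first Friday on or after it is Feb 25, 2050 (6 days later).
From Feb 25, 2050 to May 17, 2050: 3 + 31 + 30 + 17 = 81 days (rest of Feb, Mar, Apr, May).
81 ÷ 7 = 11 full weeks with remainder 4, so 11 more Fridays after the first → 12.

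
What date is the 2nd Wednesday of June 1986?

11 June 1986

June 1986 begins on a Sunday, so the first Wednesday is June 4 (3 days later).
The 2nd Wednesday is 1 weeks later: 4 + 7 = 11.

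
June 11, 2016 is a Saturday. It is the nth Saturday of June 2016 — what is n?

2nd

Day 11 falls in week ⌈11/7⌉ of the month.
Days 1–7 hold the 1st Saturday, 8–14 the 2nd, 15–21 the 3rd, 22–28 the 4th, 29–31 the 5th.
11 is in the range for the 2nd.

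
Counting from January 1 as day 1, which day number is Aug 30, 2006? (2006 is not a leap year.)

Days in months before Aug: 31 + 28 + 31 + 30 + 31 + 30 + 31 = 212.
Plus 30 days into Aug → day 242.

242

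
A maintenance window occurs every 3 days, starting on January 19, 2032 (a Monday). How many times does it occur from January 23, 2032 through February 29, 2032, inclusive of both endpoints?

Occurrences land 3·i days after January 19, 2032 for i = 0, 1, 2, …
January 23, 2032 is 4 days after the start; 4 ÷ 3 = 1 remainder 1; since the remainder is 1, round up to i = 2. First occurrence in the window: #3 on January 25, 2032 (2×3 = 6 days in).
February 29, 2032 is 41 days after the start; 41 ÷ 3 = 13 remainder 2. Last occurrence in the window: #14 on February 27, 2032.
Occurrences #3 through #14: 12 in total.

12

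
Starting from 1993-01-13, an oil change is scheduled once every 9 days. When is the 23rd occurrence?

1993-07-30

The 23rd occurrence is 22 intervals after the first: 22 × 9 = 198 days after 1993-01-13.
January has 31 days — 18 days to the end of January leaves 180.
February has 28 days (152 left).
March has 31 days (121 left).
April has 30 days (91 left).
May has 31 days (60 left).
June has 30 days (30 left).
30 days into July → 1993-07-30.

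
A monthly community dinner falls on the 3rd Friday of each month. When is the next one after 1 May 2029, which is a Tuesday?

May 2029 starts on a Tuesday; its first Friday is the 4th, so the 3rd Friday is the 18th — 18 May 2029.
18 May 2029 is after 1 May 2029, so that is the next one.

18 May 2029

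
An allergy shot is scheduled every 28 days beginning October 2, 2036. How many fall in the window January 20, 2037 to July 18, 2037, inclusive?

Occurrences land 28·i days after October 2, 2036 for i = 0, 1, 2, …
January 20, 2037 is 110 days after the start; 110 ÷ 28 = 3 remainder 26; since the remainder is 26, round up to i = 4. First occurrence in the window: #5 on January 22, 2037 (4×28 = 112 days in).
July 18, 2037 is 289 days after the start; 289 ÷ 28 = 10 remainder 9. Last occurrence in the window: #11 on July 9, 2037.
Occurrences #5 through #11: 7 in total.

7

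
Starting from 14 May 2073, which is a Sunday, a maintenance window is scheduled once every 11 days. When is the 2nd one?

The 2nd occurrence is 1 interval after the first: 1 × 11 = 11 days after 14 May 2073.
11 days later is 25 May 2073.

25 May 2073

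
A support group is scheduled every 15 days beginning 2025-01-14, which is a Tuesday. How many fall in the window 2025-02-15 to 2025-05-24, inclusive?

Occurrences land 15·i days after 2025-01-14 for i = 0, 1, 2, …
2025-02-15 is 32 days after the start; 32 ÷ 15 = 2 remainder 2; since the remainder is 2, round up to i = 3. First occurrence in the window: #4 on 2025-02-28 (3×15 = 45 days in).
2025-05-24 is 130 days after the start; 130 ÷ 15 = 8 remainder 10. Last occurrence in the window: #9 on 2025-05-14.
Occurrences #4 through #9: 6 in total.

6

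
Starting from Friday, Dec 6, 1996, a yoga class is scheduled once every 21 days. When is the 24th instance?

The 24th occurrence is 23 intervals after the first: 23 × 21 = 483 days after Dec 6, 1996.
Dec has 31 days — 25 days to the end of Dec leaves 458.
1997 has 365 days (93 left).
Jan has 31 days (62 left).
Feb has 28 days (34 left).
Mar has 31 days (3 left).
3 days into Apr → Apr 3, 1998.

Apr 3, 1998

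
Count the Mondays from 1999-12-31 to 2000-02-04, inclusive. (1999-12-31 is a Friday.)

5

1999-12-31 is a Friday; the first Monday on or after it is 2000-01-03 (3 days later).
From 2000-01-03 to 2000-02-04: 28 + 4 = 32 days (rest of January, February).
32 ÷ 7 = 4 full weeks with remainder 4, so 4 more Mondays after the first → 5.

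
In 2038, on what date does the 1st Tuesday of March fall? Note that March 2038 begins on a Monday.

March 2, 2038

March 2038 begins on a Monday, so the first Tuesday is March 2 (1 day later).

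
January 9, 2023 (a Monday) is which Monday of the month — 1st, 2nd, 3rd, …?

2nd

Day 9 falls in week ⌈9/7⌉ of the month.
Days 1–7 hold the 1st Monday, 8–14 the 2nd, 15–21 the 3rd, 22–28 the 4th, 29–31 the 5th.
9 is in the range for the 2nd.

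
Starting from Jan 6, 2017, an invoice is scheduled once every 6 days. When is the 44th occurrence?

Sep 21, 2017

The 44th occurrence is 43 intervals after the first: 43 × 6 = 258 days after Jan 6, 2017.
Jan has 31 days — 25 days to the end of Jan leaves 233.
Feb has 28 days (205 left).
Mar has 31 days (174 left).
Apr has 30 days (144 left).
May has 31 days (113 left).
Jun has 30 days (83 left).
Jul has 31 days (52 left).
Aug has 31 days (21 left).
21 days into Sep → Sep 21, 2017.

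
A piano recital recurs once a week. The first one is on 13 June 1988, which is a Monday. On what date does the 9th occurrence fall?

8 August 1988

The 9th occurrence is 8 intervals after the first: 8 × 7 = 56 days after 13 June 1988.
June has 30 days — 17 days to the end of June leaves 39.
July has 31 days (8 left).
8 days into August → 8 August 1988.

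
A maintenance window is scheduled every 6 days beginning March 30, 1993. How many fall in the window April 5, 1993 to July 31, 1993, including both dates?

20

Occurrences land 6·i days after March 30, 1993 for i = 0, 1, 2, …
April 5, 1993 is 6 days after the start; 6 ÷ 6 = 1 remainder 0. First occurrence in the window: #2 on April 5, 1993 (1×6 = 6 days in).
July 31, 1993 is 123 days after the start; 123 ÷ 6 = 20 remainder 3. Last occurrence in the window: #21 on July 28, 1993.
Occurrences #2 through #21: 20 in total.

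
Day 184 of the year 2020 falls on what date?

2 July 2020

January has 31 days (184 − 31 = 153 remain).
February has 29 days (153 − 29 = 124 remain).
March has 31 days (124 − 31 = 93 remain).
April has 30 days (93 − 30 = 63 remain).
May has 31 days (63 − 31 = 32 remain).
June has 30 days (32 − 30 = 2 remain).
2 into July → July 2.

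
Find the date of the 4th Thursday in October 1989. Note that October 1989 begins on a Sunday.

October 1989 begins on a Sunday, so the first Thursday is October 5 (4 days later).
The 4th Thursday is 3 weeks later: 5 + 21 = 26.

26 October 1989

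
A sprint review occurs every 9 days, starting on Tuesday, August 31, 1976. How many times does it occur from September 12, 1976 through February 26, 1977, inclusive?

18

Occurrences land 9·i days after August 31, 1976 for i = 0, 1, 2, …
September 12, 1976 is 12 days after the start; 12 ÷ 9 = 1 remainder 3; since the remainder is 3, round up to i = 2. First occurrence in the window: #3 on September 18, 1976 (2×9 = 18 days in).
February 26, 1977 is 179 days after the start; 179 ÷ 9 = 19 remainder 8. Last occurrence in the window: #20 on February 18, 1977.
Occurrences #3 through #20: 18 in total.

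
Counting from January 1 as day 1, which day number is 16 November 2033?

320

Days in months before November: 31 + 28 + 31 + 30 + 31 + 30 + 31 + 31 + 30 + 31 = 304.
Plus 16 days into November → day 320.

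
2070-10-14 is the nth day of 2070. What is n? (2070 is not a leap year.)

Days in months before October: 31 + 28 + 31 + 30 + 31 + 30 + 31 + 31 + 30 = 273.
Plus 14 days into October → day 287.

287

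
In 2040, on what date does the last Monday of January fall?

2040-01-30

January 2040 begins on a Sunday, so the first Monday is January 2 (1 day later).
January 2040 has 31 days. Adding weeks: 2, 9, 16, 23, 30 — the last one ≤ 31 is the 30th.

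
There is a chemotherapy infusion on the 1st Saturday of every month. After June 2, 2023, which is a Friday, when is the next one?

June 3, 2023

June 2023 starts on a Thursday, so its 1st Saturday is June 3, 2023 (2 days in).
June 3, 2023 is after June 2, 2023, so that is the next one.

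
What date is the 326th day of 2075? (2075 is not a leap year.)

January has 31 days (326 − 31 = 295 remain).
February has 28 days (295 − 28 = 267 remain).
March has 31 days (267 − 31 = 236 remain).
April has 30 days (236 − 30 = 206 remain).
May has 31 days (206 − 31 = 175 remain).
June has 30 days (175 − 30 = 145 remain).
July has 31 days (145 − 31 = 114 remain).
August has 31 days (114 − 31 = 83 remain).
September has 30 days (83 − 30 = 53 remain).
October has 31 days (53 − 31 = 22 remain).
22 into November → November 22.

2075-11-22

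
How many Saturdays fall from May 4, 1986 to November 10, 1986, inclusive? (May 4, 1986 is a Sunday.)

May 4, 1986 is a Sunday; the first Saturday on or after it is May 10, 1986 (6 days later).
From May 10, 1986 to November 10, 1986: 21 + 30 + 31 + 31 + 30 + 31 + 10 = 184 days (rest of May, June, July, August, September, October, November).
184 ÷ 7 = 26 full weeks with remainder 2, so 26 more Saturdays after the first → 27.

27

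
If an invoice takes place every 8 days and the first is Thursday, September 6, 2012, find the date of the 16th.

January 4, 2013

The 16th occurrence is 15 intervals after the first: 15 × 8 = 120 days after September 6, 2012.
September has 30 days — 24 days to the end of September leaves 96.
October has 31 days (65 left).
November has 30 days (35 left).
December has 31 days (4 left).
4 days into January → January 4, 2013.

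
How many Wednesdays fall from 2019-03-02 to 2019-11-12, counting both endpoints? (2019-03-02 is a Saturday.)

36

2019-03-02 is a Saturday; the first Wednesday on or after it is 2019-03-06 (4 days later).
From 2019-03-06 to 2019-11-12: 25 + 30 + 31 + 30 + 31 + 31 + 30 + 31 + 12 = 251 days (rest of March, April, May, June, July, August, September, October, November).
251 ÷ 7 = 35 full weeks with remainder 6, so 35 more Wednesdays after the first → 36.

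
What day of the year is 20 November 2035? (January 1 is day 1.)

Days in months before November: 31 + 28 + 31 + 30 + 31 + 30 + 31 + 31 + 30 + 31 = 304.
Plus 20 days into November → day 324.

324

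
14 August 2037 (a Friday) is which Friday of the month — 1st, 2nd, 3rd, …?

Day 14 falls in week ⌈14/7⌉ of the month.
Days 1–7 hold the 1st Friday, 8–14 the 2nd, 15–21 the 3rd, 22–28 the 4th, 29–31 the 5th.
14 is in the range for the 2nd.

2nd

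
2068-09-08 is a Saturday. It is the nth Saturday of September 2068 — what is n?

2nd

Day 8 falls in week ⌈8/7⌉ of the month.
Days 1–7 hold the 1st Saturday, 8–14 the 2nd, 15–21 the 3rd, 22–28 the 4th, 29–31 the 5th.
8 is in the range for the 2nd.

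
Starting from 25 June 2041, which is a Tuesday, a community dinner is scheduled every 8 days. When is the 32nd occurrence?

28 February 2042

The 32nd occurrence is 31 intervals after the first: 31 × 8 = 248 days after 25 June 2041.
June has 30 days — 5 days to the end of June leaves 243.
July has 31 days (212 left).
August has 31 days (181 left).
September has 30 days (151 left).
October has 31 days (120 left).
November has 30 days (90 left).
December has 31 days (59 left).
January has 31 days (28 left).
28 days into February → 28 February 2042.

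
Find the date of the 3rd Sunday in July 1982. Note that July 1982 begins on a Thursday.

July 1982 begins on a Thursday, so the first Sunday is July 4 (3 days later).
The 3rd Sunday is 2 weeks later: 4 + 14 = 18.

July 18, 1982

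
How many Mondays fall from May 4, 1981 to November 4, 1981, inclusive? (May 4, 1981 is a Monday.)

May 4, 1981 is a Monday; the first Monday on or after it is May 4, 1981.
From May 4, 1981 to November 4, 1981: 27 + 30 + 31 + 31 + 30 + 31 + 4 = 184 days (rest of May, June, July, August, September, October, November).
184 ÷ 7 = 26 full weeks with remainder 2, so 26 more Mondays after the first → 27.

27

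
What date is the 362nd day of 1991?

Jan has 31 days (362 − 31 = 331 remain).
Feb has 28 days (331 − 28 = 303 remain).
Mar has 31 days (303 − 31 = 272 remain).
Apr has 30 days (272 − 30 = 242 remain).
May has 31 days (242 − 31 = 211 remain).
Jun has 30 days (211 − 30 = 181 remain).
Jul has 31 days (181 − 31 = 150 remain).
Aug has 31 days (150 − 31 = 119 remain).
Sep has 30 days (119 − 30 = 89 remain).
Oct has 31 days (89 − 31 = 58 remain).
Nov has 30 days (58 − 30 = 28 remain).
28 into Dec → Dec 28.

Dec 28, 1991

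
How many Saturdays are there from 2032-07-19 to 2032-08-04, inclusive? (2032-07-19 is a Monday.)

2

2032-07-19 is a Monday; the first Saturday on or after it is 2032-07-24 (5 days later).
From 2032-07-24 to 2032-08-04: 7 + 4 = 11 days (rest of July, August).
11 ÷ 7 = 1 full weeks with remainder 4, so 1 more Saturdays after the first → 2.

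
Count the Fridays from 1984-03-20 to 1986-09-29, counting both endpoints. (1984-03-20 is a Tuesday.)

1984-03-20 is a Tuesday; the first Friday on or after it is 1984-03-23 (3 days later).
From 1984-03-23 to 1986-09-29: 283 + 365 + 272 = 920 days (rest of 1984, 1985, to 1986-09-29 in 1986).
920 ÷ 7 = 131 full weeks with remainder 3, so 131 more Fridays after the first → 132.

132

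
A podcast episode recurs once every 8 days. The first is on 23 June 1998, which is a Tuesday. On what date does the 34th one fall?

14 March 1999

The 34th occurrence is 33 intervals after the first: 33 × 8 = 264 days after 23 June 1998.
June has 30 days — 7 days to the end of June leaves 257.
July has 31 days (226 left).
August has 31 days (195 left).
September has 30 days (165 left).
October has 31 days (134 left).
November has 30 days (104 left).
December has 31 days (73 left).
January has 31 days (42 left).
February has 28 days (14 left).
14 days into March → 14 March 1999.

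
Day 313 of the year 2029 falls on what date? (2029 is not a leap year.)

November 9, 2029

January has 31 days (313 − 31 = 282 remain).
February has 28 days (282 − 28 = 254 remain).
March has 31 days (254 − 31 = 223 remain).
April has 30 days (223 − 30 = 193 remain).
May has 31 days (193 − 31 = 162 remain).
June has 30 days (162 − 30 = 132 remain).
July has 31 days (132 − 31 = 101 remain).
August has 31 days (101 − 31 = 70 remain).
September has 30 days (70 − 30 = 40 remain).
October has 31 days (40 − 31 = 9 remain).
9 into November → November 9.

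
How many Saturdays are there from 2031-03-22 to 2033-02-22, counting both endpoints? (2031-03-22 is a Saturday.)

2031-03-22 is a Saturday; the first Saturday on or after it is 2031-03-22.
From 2031-03-22 to 2033-02-22: 284 + 366 + 53 = 703 days (rest of 2031, 2032, to 2033-02-22 in 2033).
703 ÷ 7 = 100 full weeks with remainder 3, so 100 more Saturdays after the first → 101.

101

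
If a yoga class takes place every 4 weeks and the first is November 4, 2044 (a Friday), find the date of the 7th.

The 7th occurrence is 6 intervals after the first: 6 × 28 = 168 days after November 4, 2044.
November has 30 days — 26 days to the end of November leaves 142.
December has 31 days (111 left).
January has 31 days (80 left).
February has 28 days (52 left).
March has 31 days (21 left).
21 days into April → April 21, 2045.

April 21, 2045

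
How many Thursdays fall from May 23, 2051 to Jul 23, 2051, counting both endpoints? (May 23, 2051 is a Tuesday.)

9

May 23, 2051 is a Tuesday; the first Thursday on or after it is May 25, 2051 (2 days later).
From May 25, 2051 to Jul 23, 2051: 6 + 30 + 23 = 59 days (rest of May, Jun, Jul).
59 ÷ 7 = 8 full weeks with remainder 3, so 8 more Thursdays after the first → 9.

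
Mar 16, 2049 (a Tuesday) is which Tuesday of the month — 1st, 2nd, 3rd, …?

3rd

Day 16 falls in week ⌈16/7⌉ of the month.
Days 1–7 hold the 1st Tuesday, 8–14 the 2nd, 15–21 the 3rd, 22–28 the 4th, 29–31 the 5th.
16 is in the range for the 3rd.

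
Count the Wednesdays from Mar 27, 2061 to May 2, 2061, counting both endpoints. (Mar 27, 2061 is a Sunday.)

5

Mar 27, 2061 is a Sunday; the first Wednesday on or after it is Mar 30, 2061 (3 days later).
From Mar 30, 2061 to May 2, 2061: 1 + 30 + 2 = 33 days (rest of Mar, Apr, May).
33 ÷ 7 = 4 full weeks with remainder 5, so 4 more Wednesdays after the first → 5.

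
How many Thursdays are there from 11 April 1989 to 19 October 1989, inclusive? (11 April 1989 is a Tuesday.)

28

11 April 1989 is a Tuesday; the first Thursday on or after it is 13 April 1989 (2 days later).
From 13 April 1989 to 19 October 1989: 17 + 31 + 30 + 31 + 31 + 30 + 19 = 189 days (rest of April, May, June, July, August, September, October).
189 ÷ 7 = 27 full weeks with remainder 0, so 27 more Thursdays after the first → 28.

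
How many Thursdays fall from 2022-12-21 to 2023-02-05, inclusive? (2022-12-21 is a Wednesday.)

7

2022-12-21 is a Wednesday; the first Thursday on or after it is 2022-12-22 (1 day later).
From 2022-12-22 to 2023-02-05: 9 + 31 + 5 = 45 days (rest of December, January, February).
45 ÷ 7 = 6 full weeks with remainder 3, so 6 more Thursdays after the first → 7.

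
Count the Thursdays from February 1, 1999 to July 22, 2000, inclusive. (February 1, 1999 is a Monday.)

February 1, 1999 is a Monday; the first Thursday on or after it is February 4, 1999 (3 days later).
From February 4, 1999 to July 22, 2000: 330 + 204 = 534 days (rest of 1999, to July 22, 2000 in 2000).
534 ÷ 7 = 76 full weeks with remainder 2, so 76 more Thursdays after the first → 77.

77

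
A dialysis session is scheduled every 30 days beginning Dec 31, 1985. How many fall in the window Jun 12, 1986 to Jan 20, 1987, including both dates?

7

Occurrences land 30·i days after Dec 31, 1985 for i = 0, 1, 2, …
Jun 12, 1986 is 163 days after the start; 163 ÷ 30 = 5 remainder 13; since the remainder is 13, round up to i = 6. First occurrence in the window: #7 on Jun 29, 1986 (6×30 = 180 days in).
Jan 20, 1987 is 385 days after the start; 385 ÷ 30 = 12 remainder 25. Last occurrence in the window: #13 on Dec 26, 1986.
Occurrences #7 through #13: 7 in total.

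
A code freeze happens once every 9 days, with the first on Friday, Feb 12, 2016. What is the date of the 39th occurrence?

Jan 19, 2017

The 39th occurrence is 38 intervals after the first: 38 × 9 = 342 days after Feb 12, 2016.
Feb has 29 days — 17 days to the end of Feb leaves 325.
Mar has 31 days (294 left).
Apr has 30 days (264 left).
May has 31 days (233 left).
Jun has 30 days (203 left).
Jul has 31 days (172 left).
Aug has 31 days (141 left).
Sep has 30 days (111 left).
Oct has 31 days (80 left).
Nov has 30 days (50 left).
Dec has 31 days (19 left).
19 days into Jan → Jan 19, 2017.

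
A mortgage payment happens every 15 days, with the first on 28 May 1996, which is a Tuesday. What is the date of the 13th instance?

The 13th occurrence is 12 intervals after the first: 12 × 15 = 180 days after 28 May 1996.
May has 31 days — 3 days to the end of May leaves 177.
June has 30 days (147 left).
July has 31 days (116 left).
August has 31 days (85 left).
September has 30 days (55 left).
October has 31 days (24 left).
24 days into November → 24 November 1996.

24 November 1996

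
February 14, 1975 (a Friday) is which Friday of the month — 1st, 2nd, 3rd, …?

Day 14 falls in week ⌈14/7⌉ of the month.
Days 1–7 hold the 1st Friday, 8–14 the 2nd, 15–21 the 3rd, 22–28 the 4th, 29–31 the 5th.
14 is in the range for the 2nd.

2nd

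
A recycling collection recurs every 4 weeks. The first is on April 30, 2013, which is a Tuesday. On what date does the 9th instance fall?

December 10, 2013

The 9th occurrence is 8 intervals after the first: 8 × 28 = 224 days after April 30, 2013.
April has 30 days — 0 days to the end of April leaves 224.
May has 31 days (193 left).
June has 30 days (163 left).
July has 31 days (132 left).
August has 31 days (101 left).
September has 30 days (71 left).
October has 31 days (40 left).
November has 30 days (10 left).
10 days into December → December 10, 2013.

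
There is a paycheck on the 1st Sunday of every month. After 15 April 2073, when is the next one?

April 2073 starts on a Saturday, so its 1st Sunday is 2 April 2073 (1 day in).
That is not after 15 April 2073, so look at May 2073.
May 2073 starts on a Monday, so its 1st Sunday is 7 May 2073 (6 days in).

7 May 2073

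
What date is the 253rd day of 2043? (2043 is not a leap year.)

10 September 2043

January has 31 days (253 − 31 = 222 remain).
February has 28 days (222 − 28 = 194 remain).
March has 31 days (194 − 31 = 163 remain).
April has 30 days (163 − 30 = 133 remain).
May has 31 days (133 − 31 = 102 remain).
June has 30 days (102 − 30 = 72 remain).
July has 31 days (72 − 31 = 41 remain).
August has 31 days (41 − 31 = 10 remain).
10 into September → September 10.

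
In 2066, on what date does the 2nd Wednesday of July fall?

The first Wednesday of July 2066 is July 7.
The 2nd Wednesday is 1 weeks later: 7 + 7 = 14.

14 July 2066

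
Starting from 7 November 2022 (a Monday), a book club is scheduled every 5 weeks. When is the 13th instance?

The 13th occurrence is 12 intervals after the first: 12 × 35 = 420 days after 7 November 2022.
November has 30 days — 23 days to the end of November leaves 397.
December has 31 days (366 left).
January has 31 days (335 left).
February has 28 days (307 left).
March has 31 days (276 left).
April has 30 days (246 left).
May has 31 days (215 left).
June has 30 days (185 left).
July has 31 days (154 left).
August has 31 days (123 left).
September has 30 days (93 left).
October has 31 days (62 left).
November has 30 days (32 left).
December has 31 days (1 left).
1 day into January → 1 January 2024.

1 January 2024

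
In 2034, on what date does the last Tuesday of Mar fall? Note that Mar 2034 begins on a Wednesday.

Mar 2034 begins on a Wednesday, so the first Tuesday is Mar 7 (6 days later).
Mar 2034 has 31 days. Adding weeks: 7, 14, 21, 28 — the last one ≤ 31 is the 28th.

Mar 28, 2034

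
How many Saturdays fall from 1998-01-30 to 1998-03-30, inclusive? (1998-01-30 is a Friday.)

9

1998-01-30 is a Friday; the first Saturday on or after it is 1998-01-31 (1 day later).
From 1998-01-31 to 1998-03-30: 0 + 28 + 30 = 58 days (rest of January, February, March).
58 ÷ 7 = 8 full weeks with remainder 2, so 8 more Saturdays after the first → 9.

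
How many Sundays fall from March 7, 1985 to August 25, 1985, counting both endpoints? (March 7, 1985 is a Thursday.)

25

March 7, 1985 is a Thursday; the first Sunday on or after it is March 10, 1985 (3 days later).
From March 10, 1985 to August 25, 1985: 21 + 30 + 31 + 30 + 31 + 25 = 168 days (rest of March, April, May, June, July, August).
168 ÷ 7 = 24 full weeks with remainder 0, so 24 more Sundays after the first → 25.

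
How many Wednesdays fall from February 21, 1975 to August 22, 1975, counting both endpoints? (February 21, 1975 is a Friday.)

February 21, 1975 is a Friday; the first Wednesday on or after it is February 26, 1975 (5 days later).
From February 26, 1975 to August 22, 1975: 2 + 31 + 30 + 31 + 30 + 31 + 22 = 177 days (rest of February, March, April, May, June, July, August).
177 ÷ 7 = 25 full weeks with remainder 2, so 25 more Wednesdays after the first → 26.

26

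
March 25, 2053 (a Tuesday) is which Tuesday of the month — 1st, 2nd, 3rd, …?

4th

Day 25 falls in week ⌈25/7⌉ of the month.
Days 1–7 hold the 1st Tuesday, 8–14 the 2nd, 15–21 the 3rd, 22–28 the 4th, 29–31 the 5th.
25 is in the range for the 4th.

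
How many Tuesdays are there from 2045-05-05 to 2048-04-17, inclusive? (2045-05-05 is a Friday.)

2045-05-05 is a Friday; the first Tuesday on or after it is 2045-05-09 (4 days later).
From 2045-05-09 to 2048-04-17: 236 + 365 + 365 + 108 = 1074 days (rest of 2045, 2046, 2047, to 2048-04-17 in 2048).
1074 ÷ 7 = 153 full weeks with remainder 3, so 153 more Tuesdays after the first → 154.

154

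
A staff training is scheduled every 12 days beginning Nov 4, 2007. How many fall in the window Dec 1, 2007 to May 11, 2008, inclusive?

13

Occurrences land 12·i days after Nov 4, 2007 for i = 0, 1, 2, …
Dec 1, 2007 is 27 days after the start; 27 ÷ 12 = 2 remainder 3; since the remainder is 3, round up to i = 3. First occurrence in the window: #4 on Dec 10, 2007 (3×12 = 36 days in).
May 11, 2008 is 189 days after the start; 189 ÷ 12 = 15 remainder 9. Last occurrence in the window: #16 on May 2, 2008.
Occurrences #4 through #16: 13 in total.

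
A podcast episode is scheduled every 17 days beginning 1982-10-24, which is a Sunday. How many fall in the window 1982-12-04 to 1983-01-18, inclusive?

Occurrences land 17·i days after 1982-10-24 for i = 0, 1, 2, …
1982-12-04 is 41 days after the start; 41 ÷ 17 = 2 remainder 7; since the remainder is 7, round up to i = 3. First occurrence in the window: #4 on 1982-12-14 (3×17 = 51 days in).
1983-01-18 is 86 days after the start; 86 ÷ 17 = 5 remainder 1. Last occurrence in the window: #6 on 1983-01-17.
Occurrences #4 through #6: 3 in total.

3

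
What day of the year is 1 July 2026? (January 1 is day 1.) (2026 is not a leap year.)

182

Days in months before July: 31 + 28 + 31 + 30 + 31 + 30 = 181.
Plus 1 day into July → day 182.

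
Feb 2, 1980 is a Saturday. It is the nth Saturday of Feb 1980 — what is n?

Day 2 falls in week ⌈2/7⌉ of the month.
Days 1–7 hold the 1st Saturday, 8–14 the 2nd, 15–21 the 3rd, 22–28 the 4th, 29–31 the 5th.
2 is in the range for the 1st.

1st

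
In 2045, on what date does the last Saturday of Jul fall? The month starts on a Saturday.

Jul 29, 2045

Jul 2045 begins on a Saturday, so the first Saturday is Jul 1.
Jul 2045 has 31 days. Adding weeks: 1, 8, 15, 22, 29 — the last one ≤ 31 is the 29th.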